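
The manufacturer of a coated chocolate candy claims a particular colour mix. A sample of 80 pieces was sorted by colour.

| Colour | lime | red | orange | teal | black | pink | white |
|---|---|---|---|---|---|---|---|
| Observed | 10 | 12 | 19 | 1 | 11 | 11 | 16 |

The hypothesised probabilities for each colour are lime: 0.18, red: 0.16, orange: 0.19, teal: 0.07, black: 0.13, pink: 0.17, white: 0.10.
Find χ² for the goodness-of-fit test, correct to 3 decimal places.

Expected counts E_i = n·p_i: 80×0.18 = 14.4, 80×0.16 = 12.8, 80×0.19 = 15.2, 80×0.07 = 5.6, 80×0.13 = 10.4, 80×0.17 = 13.6, 80×0.10 = 8.
lime: (10 − 14.4)²/14.4 = 19.36/14.4 = 1.3444
red: (12 − 12.8)²/12.8 = 0.64/12.8 = 0.0500
orange: (19 − 15.2)²/15.2 = 14.44/15.2 = 0.9500
teal: (1 − 5.6)²/5.6 = 21.16/5.6 = 3.7786
black: (11 − 10.4)²/10.4 = 0.36/10.4 = 0.0346
pink: (11 − 13.6)²/13.6 = 6.76/13.6 = 0.4971
white: (16 − 8)²/8 = 64/8 = 8.0000
Sum = 14.655

14.655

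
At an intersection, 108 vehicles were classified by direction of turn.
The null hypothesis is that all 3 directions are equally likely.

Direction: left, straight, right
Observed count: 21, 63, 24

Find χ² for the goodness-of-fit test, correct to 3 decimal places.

30.500

Under H₀ each category has probability 1/3, so each expected count is 108/3 = 36.
χ² = (21−36)²/36 + (63−36)²/36 + (24−36)²/36
   = 6.2500 + 20.2500 + 4.0000
Sum = 30.500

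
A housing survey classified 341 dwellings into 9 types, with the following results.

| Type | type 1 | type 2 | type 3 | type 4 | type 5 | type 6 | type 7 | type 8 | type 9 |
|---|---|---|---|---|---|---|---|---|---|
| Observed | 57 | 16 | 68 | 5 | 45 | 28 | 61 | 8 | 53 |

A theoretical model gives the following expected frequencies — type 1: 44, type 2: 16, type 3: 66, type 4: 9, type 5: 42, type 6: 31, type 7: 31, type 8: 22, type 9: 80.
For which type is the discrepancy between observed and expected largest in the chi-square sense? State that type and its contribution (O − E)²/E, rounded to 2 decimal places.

type 1: (57 − 44)²/44 = 169/44 = 3.841
type 2: (16 − 16)²/16 = 0/16 = 0.000
type 3: (68 − 66)²/66 = 4/66 = 0.061
type 4: (5 − 9)²/9 = 16/9 = 1.778
type 5: (45 − 42)²/42 = 9/42 = 0.214
type 6: (28 − 31)²/31 = 9/31 = 0.290
type 7: (61 − 31)²/31 = 900/31 = 29.032
type 8: (8 − 22)²/22 = 196/22 = 8.909
type 9: (53 − 80)²/80 = 729/80 = 9.113
The largest term is for type 7: 29.03.

type 7, 29.03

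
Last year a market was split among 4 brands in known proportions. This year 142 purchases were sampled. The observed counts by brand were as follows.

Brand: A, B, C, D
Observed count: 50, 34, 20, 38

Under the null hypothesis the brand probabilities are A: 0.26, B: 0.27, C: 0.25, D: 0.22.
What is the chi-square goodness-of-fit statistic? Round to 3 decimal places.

Expected counts E_i = n·p_i: 142×0.26 = 36.92, 142×0.27 = 38.34, 142×0.25 = 35.5, 142×0.22 = 31.24.
A: (50 − 36.92)²/36.92 = 171.0864/36.92 = 4.6340
B: (34 − 38.34)²/38.34 = 18.8356/38.34 = 0.4913
C: (20 − 35.5)²/35.5 = 240.25/35.5 = 6.7676
D: (38 − 31.24)²/31.24 = 45.6976/31.24 = 1.4628
Sum = 13.356

13.356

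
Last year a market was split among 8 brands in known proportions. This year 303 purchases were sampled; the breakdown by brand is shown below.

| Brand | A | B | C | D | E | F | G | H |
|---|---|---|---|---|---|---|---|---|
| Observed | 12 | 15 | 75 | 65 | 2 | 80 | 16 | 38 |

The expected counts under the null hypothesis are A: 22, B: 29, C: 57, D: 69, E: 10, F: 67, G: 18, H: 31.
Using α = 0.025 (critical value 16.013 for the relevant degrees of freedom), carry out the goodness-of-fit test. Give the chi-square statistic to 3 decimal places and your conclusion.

cat         O        E   (O−E)²/E
A          12       22     4.5455
B          15       29     6.7586
C          75       57     5.6842
D          65       69     0.2319
E           2       10     6.4000
F          80       67     2.5224
G          16       18     0.2222
H          38       31     1.5806
Sum = 27.945
df = 7. Since 27.945 > 16.013, we reject H₀.

27.945; reject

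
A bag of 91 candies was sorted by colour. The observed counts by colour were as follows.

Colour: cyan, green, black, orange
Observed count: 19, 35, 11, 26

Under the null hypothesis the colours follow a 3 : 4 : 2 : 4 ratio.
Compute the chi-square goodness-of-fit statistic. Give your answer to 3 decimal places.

2.726

Ratio total = 13. Expected counts: 91×3/13 = 21, 91×4/13 = 28, 91×2/13 = 14, 91×4/13 = 28.
χ² = (19−21)²/21 + (35−28)²/28 + (11−14)²/14 + (26−28)²/28
   = 0.1905 + 1.7500 + 0.6429 + 0.1429
Sum = 2.726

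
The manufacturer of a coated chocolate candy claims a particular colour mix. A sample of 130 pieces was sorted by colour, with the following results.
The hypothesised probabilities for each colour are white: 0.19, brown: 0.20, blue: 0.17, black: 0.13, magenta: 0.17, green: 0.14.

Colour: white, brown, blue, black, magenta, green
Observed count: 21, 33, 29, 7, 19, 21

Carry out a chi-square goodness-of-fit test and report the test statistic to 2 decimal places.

11.26

Expected counts E_i = n·p_i: 130×0.19 = 24.7, 130×0.20 = 26, 130×0.17 = 22.1, 130×0.13 = 16.9, 130×0.17 = 22.1, 130×0.14 = 18.2.
white: (21 − 24.7)²/24.7 = 13.69/24.7 = 0.554
brown: (33 − 26)²/26 = 49/26 = 1.885
blue: (29 − 22.1)²/22.1 = 47.61/22.1 = 2.154
black: (7 − 16.9)²/16.9 = 98.01/16.9 = 5.799
magenta: (19 − 22.1)²/22.1 = 9.61/22.1 = 0.435
green: (21 − 18.2)²/18.2 = 7.84/18.2 = 0.431
Sum = 11.26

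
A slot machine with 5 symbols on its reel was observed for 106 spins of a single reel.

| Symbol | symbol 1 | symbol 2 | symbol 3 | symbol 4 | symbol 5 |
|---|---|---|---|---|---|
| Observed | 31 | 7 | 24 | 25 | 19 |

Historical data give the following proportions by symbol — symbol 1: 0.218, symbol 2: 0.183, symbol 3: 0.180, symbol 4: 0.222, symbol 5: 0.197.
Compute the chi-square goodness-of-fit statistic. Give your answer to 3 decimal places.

12.149

Expected counts E_i = n·p_i: 106×0.218 = 23.108, 106×0.183 = 19.398, 106×0.180 = 19.08, 106×0.222 = 23.532, 106×0.197 = 20.882.
cat           O        E   (O−E)²/E
symbol 1     31   23.108     2.6953
symbol 2      7   19.398     7.9240
symbol 3     24    19.08     1.2687
symbol 4     25   23.532     0.0916
symbol 5     19   20.882     0.1696
Sum = 12.149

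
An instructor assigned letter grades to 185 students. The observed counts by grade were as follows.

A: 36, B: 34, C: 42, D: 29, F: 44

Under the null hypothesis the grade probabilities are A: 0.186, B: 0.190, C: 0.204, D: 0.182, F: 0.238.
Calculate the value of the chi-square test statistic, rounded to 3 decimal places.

1.240

Expected counts E_i = n·p_i: 185×0.186 = 34.41, 185×0.190 = 35.15, 185×0.204 = 37.74, 185×0.182 = 33.67, 185×0.238 = 44.03.
A: (36 − 34.41)²/34.41 = 2.5281/34.41 = 0.0735
B: (34 − 35.15)²/35.15 = 1.3225/35.15 = 0.0376
C: (42 − 37.74)²/37.74 = 18.1476/37.74 = 0.4809
D: (29 − 33.67)²/33.67 = 21.8089/33.67 = 0.6477
F: (44 − 44.03)²/44.03 = 0.0009/44.03 = 0.0000
Sum = 1.240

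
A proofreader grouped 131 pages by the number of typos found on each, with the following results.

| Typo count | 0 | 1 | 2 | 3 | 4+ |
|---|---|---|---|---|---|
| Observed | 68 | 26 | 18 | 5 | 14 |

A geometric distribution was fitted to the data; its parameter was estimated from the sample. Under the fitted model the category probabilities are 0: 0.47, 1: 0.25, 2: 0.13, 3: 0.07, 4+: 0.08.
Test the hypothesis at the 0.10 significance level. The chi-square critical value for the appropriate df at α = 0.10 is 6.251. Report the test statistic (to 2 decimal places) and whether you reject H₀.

Expected counts E_i = n·p_i: 131×0.47 = 61.57, 131×0.25 = 32.75, 131×0.13 = 17.03, 131×0.07 = 9.17, 131×0.08 = 10.48.
χ² = (68−61.57)²/61.57 + (26−32.75)²/32.75 + (18−17.03)²/17.03 + (5−9.17)²/9.17 + (14−10.48)²/10.48
   = 0.672 + 1.391 + 0.055 + 1.896 + 1.182
Sum = 5.20
df = 3. Since 5.20 < 6.251, we do not reject H₀.

5.20; do not reject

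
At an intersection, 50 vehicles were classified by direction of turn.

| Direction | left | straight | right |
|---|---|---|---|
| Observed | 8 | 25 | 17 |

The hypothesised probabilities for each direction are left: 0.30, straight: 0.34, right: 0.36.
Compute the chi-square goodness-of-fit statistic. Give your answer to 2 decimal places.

7.09

Expected counts E_i = n·p_i: 50×0.30 = 15, 50×0.34 = 17, 50×0.36 = 18.
left: (8 − 15)²/15 = 49/15 = 3.267
straight: (25 − 17)²/17 = 64/17 = 3.765
right: (17 − 18)²/18 = 1/18 = 0.056
Sum = 7.09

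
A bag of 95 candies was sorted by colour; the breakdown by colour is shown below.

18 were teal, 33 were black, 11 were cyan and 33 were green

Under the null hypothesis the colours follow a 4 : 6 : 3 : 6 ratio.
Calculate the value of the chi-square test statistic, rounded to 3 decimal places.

Ratio total = 19. Expected counts: 95×4/19 = 20, 95×6/19 = 30, 95×3/19 = 15, 95×6/19 = 30.
cat         O        E   (O−E)²/E
teal       18       20     0.2000
black      33       30     0.3000
cyan       11       15     1.0667
green      33       30     0.3000
Sum = 1.867

1.867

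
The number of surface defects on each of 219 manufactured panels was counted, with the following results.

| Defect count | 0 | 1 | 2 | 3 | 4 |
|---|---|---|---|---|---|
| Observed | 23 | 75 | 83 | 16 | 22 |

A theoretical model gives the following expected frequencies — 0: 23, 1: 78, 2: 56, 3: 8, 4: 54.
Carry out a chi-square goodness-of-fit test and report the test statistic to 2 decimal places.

χ² = (23−23)²/23 + (75−78)²/78 + (83−56)²/56 + (16−8)²/8 + (22−54)²/54
   = 0.000 + 0.115 + 13.018 + 8.000 + 18.963
Sum = 40.10

40.10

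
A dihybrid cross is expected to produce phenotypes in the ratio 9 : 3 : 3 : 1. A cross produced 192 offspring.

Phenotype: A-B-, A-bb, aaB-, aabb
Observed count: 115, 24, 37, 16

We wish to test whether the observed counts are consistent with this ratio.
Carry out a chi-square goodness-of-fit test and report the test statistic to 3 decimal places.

Ratio total = 16. Expected counts: 192×9/16 = 108, 192×3/16 = 36, 192×3/16 = 36, 192×1/16 = 12.
A-B-: (115 − 108)²/108 = 49/108 = 0.4537
A-bb: (24 − 36)²/36 = 144/36 = 4.0000
aaB-: (37 − 36)²/36 = 1/36 = 0.0278
aabb: (16 − 12)²/12 = 16/12 = 1.3333
Sum = 5.815

5.815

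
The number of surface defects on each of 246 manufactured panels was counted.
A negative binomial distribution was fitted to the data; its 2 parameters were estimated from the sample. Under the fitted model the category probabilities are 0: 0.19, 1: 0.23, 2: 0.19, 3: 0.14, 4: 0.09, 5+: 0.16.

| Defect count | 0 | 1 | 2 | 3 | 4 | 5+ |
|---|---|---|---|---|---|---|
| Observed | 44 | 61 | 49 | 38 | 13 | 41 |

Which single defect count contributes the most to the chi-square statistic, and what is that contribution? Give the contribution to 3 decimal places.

Expected counts E_i = n·p_i: 246×0.19 = 46.74, 246×0.23 = 56.58, 246×0.19 = 46.74, 246×0.14 = 34.44, 246×0.09 = 22.14, 246×0.16 = 39.36.
χ² = (44−46.74)²/46.74 + (61−56.58)²/56.58 + (49−46.74)²/46.74 + (38−34.44)²/34.44 + (13−22.14)²/22.14 + (41−39.36)²/39.36
   = 0.1606 + 0.3453 + 0.1093 + 0.3680 + 3.7732 + 0.0683
The largest term is for 4: 3.773.

4, 3.773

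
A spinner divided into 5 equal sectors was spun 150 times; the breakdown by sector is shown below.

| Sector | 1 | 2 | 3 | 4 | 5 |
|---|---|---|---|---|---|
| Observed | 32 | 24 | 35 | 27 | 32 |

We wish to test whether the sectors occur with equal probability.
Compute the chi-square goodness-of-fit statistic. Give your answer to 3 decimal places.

Under H₀ each category has probability 1/5, so each expected count is 150/5 = 30.
1: (32 − 30)²/30 = 4/30 = 0.1333
2: (24 − 30)²/30 = 36/30 = 1.2000
3: (35 − 30)²/30 = 25/30 = 0.8333
4: (27 − 30)²/30 = 9/30 = 0.3000
5: (32 − 30)²/30 = 4/30 = 0.1333
Sum = 2.600

2.600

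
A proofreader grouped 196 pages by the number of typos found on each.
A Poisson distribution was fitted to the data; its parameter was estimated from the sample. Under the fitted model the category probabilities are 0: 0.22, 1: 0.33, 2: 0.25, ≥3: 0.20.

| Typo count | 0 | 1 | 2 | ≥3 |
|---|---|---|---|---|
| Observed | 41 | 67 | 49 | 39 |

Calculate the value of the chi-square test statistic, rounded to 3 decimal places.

Expected counts E_i = n·p_i: 196×0.22 = 43.12, 196×0.33 = 64.68, 196×0.25 = 49, 196×0.20 = 39.2.
cat         O        E   (O−E)²/E
0          41    43.12     0.1042
1          67    64.68     0.0832
2          49       49     0.0000
≥3         39     39.2     0.0010
Sum = 0.188

0.188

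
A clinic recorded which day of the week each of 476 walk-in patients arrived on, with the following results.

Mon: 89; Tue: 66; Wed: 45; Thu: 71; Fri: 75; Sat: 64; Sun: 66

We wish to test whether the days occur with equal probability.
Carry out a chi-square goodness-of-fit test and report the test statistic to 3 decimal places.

Expected count for each of the 7 categories: 476/7 = 68.
Mon: (89 − 68)²/68 = 441/68 = 6.4853
Tue: (66 − 68)²/68 = 4/68 = 0.0588
Wed: (45 − 68)²/68 = 529/68 = 7.7794
Thu: (71 − 68)²/68 = 9/68 = 0.1324
Fri: (75 − 68)²/68 = 49/68 = 0.7206
Sat: (64 − 68)²/68 = 16/68 = 0.2353
Sun: (66 − 68)²/68 = 4/68 = 0.0588
Sum = 15.471

15.471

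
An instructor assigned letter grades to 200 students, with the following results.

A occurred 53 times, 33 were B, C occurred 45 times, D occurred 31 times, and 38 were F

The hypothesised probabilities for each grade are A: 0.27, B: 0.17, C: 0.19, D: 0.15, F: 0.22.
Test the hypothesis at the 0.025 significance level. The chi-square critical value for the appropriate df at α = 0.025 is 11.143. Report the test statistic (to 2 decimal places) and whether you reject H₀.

Expected counts E_i = n·p_i: 200×0.27 = 54, 200×0.17 = 34, 200×0.19 = 38, 200×0.15 = 30, 200×0.22 = 44.
χ² = (53−54)²/54 + (33−34)²/34 + (45−38)²/38 + (31−30)²/30 + (38−44)²/44
   = 0.019 + 0.029 + 1.289 + 0.033 + 0.818
Sum = 2.19
df = 4. Since 2.19 < 11.143, we do not reject H₀.

2.19; do not reject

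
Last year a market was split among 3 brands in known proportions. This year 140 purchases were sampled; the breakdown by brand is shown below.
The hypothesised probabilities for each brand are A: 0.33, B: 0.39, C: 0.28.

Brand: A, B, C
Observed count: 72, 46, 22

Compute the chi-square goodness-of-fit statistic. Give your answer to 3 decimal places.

23.309

Expected counts E_i = n·p_i: 140×0.33 = 46.2, 140×0.39 = 54.6, 140×0.28 = 39.2.
A: (72 − 46.2)²/46.2 = 665.64/46.2 = 14.4078
B: (46 − 54.6)²/54.6 = 73.96/54.6 = 1.3546
C: (22 − 39.2)²/39.2 = 295.84/39.2 = 7.5469
Sum = 23.309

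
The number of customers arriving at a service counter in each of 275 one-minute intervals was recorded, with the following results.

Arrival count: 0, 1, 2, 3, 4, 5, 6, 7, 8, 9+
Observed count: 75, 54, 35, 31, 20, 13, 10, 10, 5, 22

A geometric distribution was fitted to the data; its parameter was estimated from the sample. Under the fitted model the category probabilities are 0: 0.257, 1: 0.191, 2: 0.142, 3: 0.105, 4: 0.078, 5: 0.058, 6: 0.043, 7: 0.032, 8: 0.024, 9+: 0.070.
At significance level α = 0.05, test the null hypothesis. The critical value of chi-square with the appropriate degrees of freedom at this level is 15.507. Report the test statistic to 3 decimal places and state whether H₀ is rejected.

2.752; do not reject

Expected counts E_i = n·p_i: 275×0.257 = 70.675, 275×0.191 = 52.525, 275×0.142 = 39.05, 275×0.105 = 28.875, 275×0.078 = 21.45, 275×0.058 = 15.95, 275×0.043 = 11.825, 275×0.032 = 8.8, 275×0.024 = 6.6, 275×0.070 = 19.25.
0: (75 − 70.675)²/70.675 = 18.705625/70.675 = 0.2647
1: (54 − 52.525)²/52.525 = 2.175625/52.525 = 0.0414
2: (35 − 39.05)²/39.05 = 16.4025/39.05 = 0.4200
3: (31 − 28.875)²/28.875 = 4.515625/28.875 = 0.1564
4: (20 − 21.45)²/21.45 = 2.1025/21.45 = 0.0980
5: (13 − 15.95)²/15.95 = 8.7025/15.95 = 0.5456
6: (10 − 11.825)²/11.825 = 3.330625/11.825 = 0.2817
7: (10 − 8.8)²/8.8 = 1.44/8.8 = 0.1636
8: (5 − 6.6)²/6.6 = 2.56/6.6 = 0.3879
9+: (22 − 19.25)²/19.25 = 7.5625/19.25 = 0.3929
Sum = 2.752
df = 8. Since 2.752 < 15.507, we do not reject H₀.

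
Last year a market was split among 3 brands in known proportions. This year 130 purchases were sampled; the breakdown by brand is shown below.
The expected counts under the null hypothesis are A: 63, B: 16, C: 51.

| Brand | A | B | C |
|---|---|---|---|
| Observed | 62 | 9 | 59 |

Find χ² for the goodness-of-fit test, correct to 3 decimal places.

4.333

χ² = (62−63)²/63 + (9−16)²/16 + (59−51)²/51
   = 0.0159 + 3.0625 + 1.2549
Sum = 4.333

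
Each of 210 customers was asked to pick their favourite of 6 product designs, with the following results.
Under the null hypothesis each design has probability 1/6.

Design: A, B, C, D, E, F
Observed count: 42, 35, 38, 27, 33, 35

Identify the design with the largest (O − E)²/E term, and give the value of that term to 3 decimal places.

Under H₀ each category has probability 1/6, so each expected count is 210/6 = 35.
cat         O        E   (O−E)²/E
A          42       35     1.4000
B          35       35     0.0000
C          38       35     0.2571
D          27       35     1.8286
E          33       35     0.1143
F          35       35     0.0000
The largest term is for D: 1.829.

D, 1.829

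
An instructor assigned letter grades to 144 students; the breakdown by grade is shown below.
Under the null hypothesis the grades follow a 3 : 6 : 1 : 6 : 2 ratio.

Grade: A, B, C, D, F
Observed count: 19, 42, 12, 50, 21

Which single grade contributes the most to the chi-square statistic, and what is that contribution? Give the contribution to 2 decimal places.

C, 2.00

Ratio total = 18. Expected counts: 144×3/18 = 24, 144×6/18 = 48, 144×1/18 = 8, 144×6/18 = 48, 144×2/18 = 16.
cat         O        E   (O−E)²/E
A          19       24      1.042
B          42       48      0.750
C          12        8      2.000
D          50       48      0.083
F          21       16      1.563
The largest term is for C: 2.00.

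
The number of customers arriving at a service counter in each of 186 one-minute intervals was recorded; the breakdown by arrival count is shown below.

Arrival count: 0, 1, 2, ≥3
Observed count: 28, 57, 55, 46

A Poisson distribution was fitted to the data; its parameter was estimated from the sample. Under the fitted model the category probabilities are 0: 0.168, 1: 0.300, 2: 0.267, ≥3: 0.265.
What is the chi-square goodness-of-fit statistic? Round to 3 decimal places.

1.157

Expected counts E_i = n·p_i: 186×0.168 = 31.248, 186×0.300 = 55.8, 186×0.267 = 49.662, 186×0.265 = 49.29.
cat         O        E   (O−E)²/E
0          28   31.248     0.3376
1          57     55.8     0.0258
2          55   49.662     0.5738
≥3         46    49.29     0.2196
Sum = 1.157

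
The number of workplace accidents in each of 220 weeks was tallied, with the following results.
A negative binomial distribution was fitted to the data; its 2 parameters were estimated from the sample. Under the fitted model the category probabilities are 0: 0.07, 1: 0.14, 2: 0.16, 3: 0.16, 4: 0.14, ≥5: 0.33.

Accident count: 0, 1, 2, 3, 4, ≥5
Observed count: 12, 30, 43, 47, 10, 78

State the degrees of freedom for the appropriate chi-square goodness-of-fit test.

3

There are k = 6 categories and 2 parameters estimated from the data, so df = 6 − 1 − 2 = 3.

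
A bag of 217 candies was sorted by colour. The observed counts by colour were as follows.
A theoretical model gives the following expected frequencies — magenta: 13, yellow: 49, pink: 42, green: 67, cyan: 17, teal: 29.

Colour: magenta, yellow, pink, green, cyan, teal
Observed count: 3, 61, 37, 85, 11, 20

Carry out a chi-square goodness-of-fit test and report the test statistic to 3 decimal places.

χ² = (3−13)²/13 + (61−49)²/49 + (37−42)²/42 + (85−67)²/67 + (11−17)²/17 + (20−29)²/29
   = 7.6923 + 2.9388 + 0.5952 + 4.8358 + 2.1176 + 2.7931
Sum = 20.973

20.973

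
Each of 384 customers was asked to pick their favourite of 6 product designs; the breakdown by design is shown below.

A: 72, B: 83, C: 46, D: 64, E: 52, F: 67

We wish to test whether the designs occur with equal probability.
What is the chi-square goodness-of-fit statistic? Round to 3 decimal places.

Under H₀ each category has probability 1/6, so each expected count is 384/6 = 64.
cat         O        E   (O−E)²/E
A          72       64     1.0000
B          83       64     5.6406
C          46       64     5.0625
D          64       64     0.0000
E          52       64     2.2500
F          67       64     0.1406
Sum = 14.094

14.094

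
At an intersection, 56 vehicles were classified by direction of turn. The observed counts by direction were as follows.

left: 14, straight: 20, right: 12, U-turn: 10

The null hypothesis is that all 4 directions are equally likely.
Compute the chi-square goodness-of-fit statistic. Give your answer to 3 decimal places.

4.000

Under H₀ each category has probability 1/4, so each expected count is 56/4 = 14.
cat           O        E   (O−E)²/E
left         14       14     0.0000
straight     20       14     2.5714
right        12       14     0.2857
U-turn       10       14     1.1429
Sum = 4.000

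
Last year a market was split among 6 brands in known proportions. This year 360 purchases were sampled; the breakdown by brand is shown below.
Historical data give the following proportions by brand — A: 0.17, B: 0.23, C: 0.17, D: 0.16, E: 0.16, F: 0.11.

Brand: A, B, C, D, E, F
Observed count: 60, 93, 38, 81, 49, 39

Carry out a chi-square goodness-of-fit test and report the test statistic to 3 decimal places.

20.874

Expected counts E_i = n·p_i: 360×0.17 = 61.2, 360×0.23 = 82.8, 360×0.17 = 61.2, 360×0.16 = 57.6, 360×0.16 = 57.6, 360×0.11 = 39.6.
cat         O        E   (O−E)²/E
A          60     61.2     0.0235
B          93     82.8     1.2565
C          38     61.2     8.7948
D          81     57.6     9.5063
E          49     57.6     1.2840
F          39     39.6     0.0091
Sum = 20.874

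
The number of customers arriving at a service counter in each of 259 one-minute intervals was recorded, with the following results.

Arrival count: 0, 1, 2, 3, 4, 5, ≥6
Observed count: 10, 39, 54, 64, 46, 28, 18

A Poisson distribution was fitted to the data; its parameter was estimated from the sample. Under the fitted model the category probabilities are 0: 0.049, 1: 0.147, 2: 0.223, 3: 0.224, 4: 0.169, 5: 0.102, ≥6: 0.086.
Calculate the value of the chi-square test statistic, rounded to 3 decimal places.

Expected counts E_i = n·p_i: 259×0.049 = 12.691, 259×0.147 = 38.073, 259×0.223 = 57.757, 259×0.224 = 58.016, 259×0.169 = 43.771, 259×0.102 = 26.418, 259×0.086 = 22.274.
χ² = (10−12.691)²/12.691 + (39−38.073)²/38.073 + (54−57.757)²/57.757 + (64−58.016)²/58.016 + (46−43.771)²/43.771 + (28−26.418)²/26.418 + (18−22.274)²/22.274
   = 0.5706 + 0.0226 + 0.2444 + 0.6172 + 0.1135 + 0.0947 + 0.8201
Sum = 2.483

2.483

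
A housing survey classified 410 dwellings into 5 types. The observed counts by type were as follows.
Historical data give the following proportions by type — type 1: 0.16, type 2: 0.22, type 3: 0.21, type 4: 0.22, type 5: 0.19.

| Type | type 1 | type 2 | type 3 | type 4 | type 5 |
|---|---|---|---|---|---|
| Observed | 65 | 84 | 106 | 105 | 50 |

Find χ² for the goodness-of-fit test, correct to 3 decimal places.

17.452

Expected counts E_i = n·p_i: 410×0.16 = 65.6, 410×0.22 = 90.2, 410×0.21 = 86.1, 410×0.22 = 90.2, 410×0.19 = 77.9.
cat         O        E   (O−E)²/E
type 1     65     65.6     0.0055
type 2     84     90.2     0.4262
type 3    106     86.1     4.5994
type 4    105     90.2     2.4284
type 5     50     77.9     9.9924
Sum = 17.452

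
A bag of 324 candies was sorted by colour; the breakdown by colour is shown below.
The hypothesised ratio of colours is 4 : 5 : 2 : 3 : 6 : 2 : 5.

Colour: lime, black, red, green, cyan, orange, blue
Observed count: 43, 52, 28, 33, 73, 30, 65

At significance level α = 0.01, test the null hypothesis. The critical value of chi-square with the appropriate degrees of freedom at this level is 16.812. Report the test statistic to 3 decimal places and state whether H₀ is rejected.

Ratio total = 27. Expected counts: 324×4/27 = 48, 324×5/27 = 60, 324×2/27 = 24, 324×3/27 = 36, 324×6/27 = 72, 324×2/27 = 24, 324×5/27 = 60.
lime: (43 − 48)²/48 = 25/48 = 0.5208
black: (52 − 60)²/60 = 64/60 = 1.0667
red: (28 − 24)²/24 = 16/24 = 0.6667
green: (33 − 36)²/36 = 9/36 = 0.2500
cyan: (73 − 72)²/72 = 1/72 = 0.0139
orange: (30 − 24)²/24 = 36/24 = 1.5000
blue: (65 − 60)²/60 = 25/60 = 0.4167
Sum = 4.435
df = 6. Since 4.435 < 16.812, we do not reject H₀.

4.435; do not reject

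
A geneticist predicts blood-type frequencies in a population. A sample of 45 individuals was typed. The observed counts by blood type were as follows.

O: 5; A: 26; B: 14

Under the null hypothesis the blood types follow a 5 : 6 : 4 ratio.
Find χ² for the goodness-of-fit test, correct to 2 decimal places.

10.56

Ratio total = 15. Expected counts: 45×5/15 = 15, 45×6/15 = 18, 45×4/15 = 12.
O: (5 − 15)²/15 = 100/15 = 6.667
A: (26 − 18)²/18 = 64/18 = 3.556
B: (14 − 12)²/12 = 4/12 = 0.333
Sum = 10.56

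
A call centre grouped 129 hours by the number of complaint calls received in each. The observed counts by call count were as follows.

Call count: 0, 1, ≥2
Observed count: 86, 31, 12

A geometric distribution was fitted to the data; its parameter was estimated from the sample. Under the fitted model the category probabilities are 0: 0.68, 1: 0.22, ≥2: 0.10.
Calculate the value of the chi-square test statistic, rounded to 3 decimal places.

Expected counts E_i = n·p_i: 129×0.68 = 87.72, 129×0.22 = 28.38, 129×0.10 = 12.9.
cat         O        E   (O−E)²/E
0          86    87.72     0.0337
1          31    28.38     0.2419
≥2         12     12.9     0.0628
Sum = 0.338

0.338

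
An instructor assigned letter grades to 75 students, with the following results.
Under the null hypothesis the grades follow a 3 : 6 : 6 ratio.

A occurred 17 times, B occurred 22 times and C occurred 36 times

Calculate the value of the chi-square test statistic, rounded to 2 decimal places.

3.60

Ratio total = 15. Expected counts: 75×3/15 = 15, 75×6/15 = 30, 75×6/15 = 30.
A: (17 − 15)²/15 = 4/15 = 0.267
B: (22 − 30)²/30 = 64/30 = 2.133
C: (36 − 30)²/30 = 36/30 = 1.200
Sum = 3.60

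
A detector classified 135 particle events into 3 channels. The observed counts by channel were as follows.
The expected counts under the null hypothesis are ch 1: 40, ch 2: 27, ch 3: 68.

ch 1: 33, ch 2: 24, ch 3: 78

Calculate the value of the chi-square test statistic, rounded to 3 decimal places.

χ² = (33−40)²/40 + (24−27)²/27 + (78−68)²/68
   = 1.2250 + 0.3333 + 1.4706
Sum = 3.029

3.029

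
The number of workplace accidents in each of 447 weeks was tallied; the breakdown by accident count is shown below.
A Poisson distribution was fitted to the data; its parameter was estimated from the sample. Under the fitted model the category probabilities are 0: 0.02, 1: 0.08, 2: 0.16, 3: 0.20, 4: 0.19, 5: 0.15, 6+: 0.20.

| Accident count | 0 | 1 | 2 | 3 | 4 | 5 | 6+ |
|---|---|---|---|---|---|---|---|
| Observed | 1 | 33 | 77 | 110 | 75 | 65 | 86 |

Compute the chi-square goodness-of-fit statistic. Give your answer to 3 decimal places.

Expected counts E_i = n·p_i: 447×0.02 = 8.94, 447×0.08 = 35.76, 447×0.16 = 71.52, 447×0.20 = 89.4, 447×0.19 = 84.93, 447×0.15 = 67.05, 447×0.20 = 89.4.
χ² = (1−8.94)²/8.94 + (33−35.76)²/35.76 + (77−71.52)²/71.52 + (110−89.4)²/89.4 + (75−84.93)²/84.93 + (65−67.05)²/67.05 + (86−89.4)²/89.4
   = 7.0519 + 0.2130 + 0.4199 + 4.7468 + 1.1610 + 0.0627 + 0.1293
Sum = 13.785

13.785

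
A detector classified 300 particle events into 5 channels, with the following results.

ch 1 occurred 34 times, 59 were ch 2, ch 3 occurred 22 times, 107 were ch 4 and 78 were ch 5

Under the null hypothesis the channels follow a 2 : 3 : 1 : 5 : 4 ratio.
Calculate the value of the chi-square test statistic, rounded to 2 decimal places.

Ratio total = 15. Expected counts: 300×2/15 = 40, 300×3/15 = 60, 300×1/15 = 20, 300×5/15 = 100, 300×4/15 = 80.
ch 1: (34 − 40)²/40 = 36/40 = 0.900
ch 2: (59 − 60)²/60 = 1/60 = 0.017
ch 3: (22 − 20)²/20 = 4/20 = 0.200
ch 4: (107 − 100)²/100 = 49/100 = 0.490
ch 5: (78 − 80)²/80 = 4/80 = 0.050
Sum = 1.66

1.66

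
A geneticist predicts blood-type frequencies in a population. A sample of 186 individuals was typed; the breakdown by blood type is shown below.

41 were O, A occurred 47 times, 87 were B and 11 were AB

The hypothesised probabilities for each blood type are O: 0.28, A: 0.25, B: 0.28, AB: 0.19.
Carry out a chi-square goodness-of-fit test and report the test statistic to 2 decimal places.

42.54

Expected counts E_i = n·p_i: 186×0.28 = 52.08, 186×0.25 = 46.5, 186×0.28 = 52.08, 186×0.19 = 35.34.
χ² = (41−52.08)²/52.08 + (47−46.5)²/46.5 + (87−52.08)²/52.08 + (11−35.34)²/35.34
   = 2.357 + 0.005 + 23.414 + 16.764
Sum = 42.54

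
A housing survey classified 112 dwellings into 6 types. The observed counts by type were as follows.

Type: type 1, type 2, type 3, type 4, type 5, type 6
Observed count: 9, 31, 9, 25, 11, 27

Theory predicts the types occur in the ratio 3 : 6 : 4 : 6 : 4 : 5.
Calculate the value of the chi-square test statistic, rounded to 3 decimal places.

Ratio total = 28. Expected counts: 112×3/28 = 12, 112×6/28 = 24, 112×4/28 = 16, 112×6/28 = 24, 112×4/28 = 16, 112×5/28 = 20.
cat         O        E   (O−E)²/E
type 1      9       12     0.7500
type 2     31       24     2.0417
type 3      9       16     3.0625
type 4     25       24     0.0417
type 5     11       16     1.5625
type 6     27       20     2.4500
Sum = 9.908

9.908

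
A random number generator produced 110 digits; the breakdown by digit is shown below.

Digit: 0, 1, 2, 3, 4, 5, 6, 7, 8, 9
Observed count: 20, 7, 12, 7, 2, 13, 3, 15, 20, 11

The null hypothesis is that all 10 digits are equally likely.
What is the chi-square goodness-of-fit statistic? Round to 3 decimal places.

Expected count for each of the 10 categories: 110/10 = 11.
χ² = (20−11)²/11 + (7−11)²/11 + (12−11)²/11 + (7−11)²/11 + (2−11)²/11 + (13−11)²/11 + (3−11)²/11 + (15−11)²/11 + (20−11)²/11 + (11−11)²/11
   = 7.3636 + 1.4545 + 0.0909 + 1.4545 + 7.3636 + 0.3636 + 5.8182 + 1.4545 + 7.3636 + 0.0000
Sum = 32.727

32.727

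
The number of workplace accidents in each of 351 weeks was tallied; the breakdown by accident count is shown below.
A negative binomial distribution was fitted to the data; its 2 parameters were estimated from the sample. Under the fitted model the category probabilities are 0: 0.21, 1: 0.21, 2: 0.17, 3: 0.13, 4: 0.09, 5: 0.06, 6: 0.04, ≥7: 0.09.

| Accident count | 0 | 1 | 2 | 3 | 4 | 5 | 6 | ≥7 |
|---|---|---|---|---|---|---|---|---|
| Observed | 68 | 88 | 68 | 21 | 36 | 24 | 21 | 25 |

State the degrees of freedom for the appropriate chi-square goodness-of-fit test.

There are k = 8 categories and 2 parameters estimated from the data, so df = 8 − 1 − 2 = 5.

5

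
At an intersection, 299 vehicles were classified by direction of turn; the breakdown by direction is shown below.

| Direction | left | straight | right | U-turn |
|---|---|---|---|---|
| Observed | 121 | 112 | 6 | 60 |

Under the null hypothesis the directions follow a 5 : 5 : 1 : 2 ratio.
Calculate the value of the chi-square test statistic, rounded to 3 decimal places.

17.217

Ratio total = 13. Expected counts: 299×5/13 = 115, 299×5/13 = 115, 299×1/13 = 23, 299×2/13 = 46.
cat           O        E   (O−E)²/E
left        121      115     0.3130
straight    112      115     0.0783
right         6       23    12.5652
U-turn       60       46     4.2609
Sum = 17.217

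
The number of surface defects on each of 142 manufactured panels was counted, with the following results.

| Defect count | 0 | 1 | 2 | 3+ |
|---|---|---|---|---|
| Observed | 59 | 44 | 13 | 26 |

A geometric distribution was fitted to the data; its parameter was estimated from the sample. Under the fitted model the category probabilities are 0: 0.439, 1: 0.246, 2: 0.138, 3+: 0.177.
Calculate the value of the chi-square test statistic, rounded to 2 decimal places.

Expected counts E_i = n·p_i: 142×0.439 = 62.338, 142×0.246 = 34.932, 142×0.138 = 19.596, 142×0.177 = 25.134.
0: (59 − 62.338)²/62.338 = 11.142244/62.338 = 0.179
1: (44 − 34.932)²/34.932 = 82.228624/34.932 = 2.354
2: (13 − 19.596)²/19.596 = 43.507216/19.596 = 2.220
3+: (26 − 25.134)²/25.134 = 0.749956/25.134 = 0.030
Sum = 4.78

4.78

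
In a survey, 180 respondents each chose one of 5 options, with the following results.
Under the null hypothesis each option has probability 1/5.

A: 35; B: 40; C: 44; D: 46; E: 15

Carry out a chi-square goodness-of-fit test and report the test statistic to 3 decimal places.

Expected count for each of the 5 categories: 180/5 = 36.
cat         O        E   (O−E)²/E
A          35       36     0.0278
B          40       36     0.4444
C          44       36     1.7778
D          46       36     2.7778
E          15       36    12.2500
Sum = 17.278

17.278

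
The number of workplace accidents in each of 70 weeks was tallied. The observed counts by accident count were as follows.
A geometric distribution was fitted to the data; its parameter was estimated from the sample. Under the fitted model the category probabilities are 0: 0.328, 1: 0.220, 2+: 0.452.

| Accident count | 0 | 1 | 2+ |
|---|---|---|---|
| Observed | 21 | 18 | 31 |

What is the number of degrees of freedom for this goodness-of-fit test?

1

There are k = 3 categories and 1 parameter estimated from the data, so df = 3 − 1 − 1 = 1.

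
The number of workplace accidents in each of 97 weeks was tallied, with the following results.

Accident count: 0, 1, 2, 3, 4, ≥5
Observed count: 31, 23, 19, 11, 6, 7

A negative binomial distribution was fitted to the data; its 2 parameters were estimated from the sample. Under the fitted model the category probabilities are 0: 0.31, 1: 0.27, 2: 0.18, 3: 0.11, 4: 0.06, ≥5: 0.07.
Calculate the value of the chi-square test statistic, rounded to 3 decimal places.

Expected counts E_i = n·p_i: 97×0.31 = 30.07, 97×0.27 = 26.19, 97×0.18 = 17.46, 97×0.11 = 10.67, 97×0.06 = 5.82, 97×0.07 = 6.79.
cat         O        E   (O−E)²/E
0          31    30.07     0.0288
1          23    26.19     0.3885
2          19    17.46     0.1358
3          11    10.67     0.0102
4           6     5.82     0.0056
≥5          7     6.79     0.0065
Sum = 0.575

0.575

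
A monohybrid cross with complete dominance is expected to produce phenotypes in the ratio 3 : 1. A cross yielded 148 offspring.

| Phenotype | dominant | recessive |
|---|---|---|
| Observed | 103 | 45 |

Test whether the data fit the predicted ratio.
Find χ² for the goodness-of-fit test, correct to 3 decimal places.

2.306

Ratio total = 4. Expected counts: 148×3/4 = 111, 148×1/4 = 37.
cat            O        E   (O−E)²/E
dominant     103      111     0.5766
recessive     45       37     1.7297
Sum = 2.306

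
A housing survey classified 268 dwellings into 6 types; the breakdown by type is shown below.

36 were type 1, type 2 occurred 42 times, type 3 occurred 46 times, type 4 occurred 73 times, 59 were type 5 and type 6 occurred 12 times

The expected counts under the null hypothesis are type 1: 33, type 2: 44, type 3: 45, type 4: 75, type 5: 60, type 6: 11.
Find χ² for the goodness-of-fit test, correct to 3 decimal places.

0.547

χ² = (36−33)²/33 + (42−44)²/44 + (46−45)²/45 + (73−75)²/75 + (59−60)²/60 + (12−11)²/11
   = 0.2727 + 0.0909 + 0.0222 + 0.0533 + 0.0167 + 0.0909
Sum = 0.547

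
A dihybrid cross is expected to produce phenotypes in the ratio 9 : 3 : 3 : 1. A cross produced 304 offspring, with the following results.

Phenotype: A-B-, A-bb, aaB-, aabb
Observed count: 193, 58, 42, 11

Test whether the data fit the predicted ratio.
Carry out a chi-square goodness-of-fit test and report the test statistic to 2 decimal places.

Ratio total = 16. Expected counts: 304×9/16 = 171, 304×3/16 = 57, 304×3/16 = 57, 304×1/16 = 19.
cat         O        E   (O−E)²/E
A-B-      193      171      2.830
A-bb       58       57      0.018
aaB-       42       57      3.947
aabb       11       19      3.368
Sum = 10.16

10.16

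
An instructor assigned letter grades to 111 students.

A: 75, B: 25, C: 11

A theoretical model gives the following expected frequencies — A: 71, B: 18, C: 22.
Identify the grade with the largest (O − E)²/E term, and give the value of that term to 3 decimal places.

χ² = (75−71)²/71 + (25−18)²/18 + (11−22)²/22
   = 0.2254 + 2.7222 + 5.5000
The largest term is for C: 5.500.

C, 5.500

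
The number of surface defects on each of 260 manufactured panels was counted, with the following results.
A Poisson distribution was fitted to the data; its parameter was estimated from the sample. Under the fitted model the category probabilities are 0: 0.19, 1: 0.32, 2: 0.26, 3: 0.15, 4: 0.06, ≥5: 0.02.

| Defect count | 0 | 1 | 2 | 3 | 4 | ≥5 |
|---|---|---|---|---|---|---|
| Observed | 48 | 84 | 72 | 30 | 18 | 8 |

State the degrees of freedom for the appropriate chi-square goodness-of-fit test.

4

There are k = 6 categories and 1 parameter estimated from the data, so df = 6 − 1 − 1 = 4.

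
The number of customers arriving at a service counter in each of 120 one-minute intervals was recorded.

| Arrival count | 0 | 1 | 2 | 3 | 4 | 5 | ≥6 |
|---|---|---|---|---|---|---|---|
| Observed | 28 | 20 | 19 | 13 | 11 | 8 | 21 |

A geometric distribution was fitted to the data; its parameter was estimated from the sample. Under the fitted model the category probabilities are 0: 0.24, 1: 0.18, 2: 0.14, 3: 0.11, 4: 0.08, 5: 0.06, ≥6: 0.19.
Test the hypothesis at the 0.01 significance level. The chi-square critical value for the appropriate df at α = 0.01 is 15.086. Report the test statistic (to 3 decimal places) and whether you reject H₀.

Expected counts E_i = n·p_i: 120×0.24 = 28.8, 120×0.18 = 21.6, 120×0.14 = 16.8, 120×0.11 = 13.2, 120×0.08 = 9.6, 120×0.06 = 7.2, 120×0.19 = 22.8.
χ² = (28−28.8)²/28.8 + (20−21.6)²/21.6 + (19−16.8)²/16.8 + (13−13.2)²/13.2 + (11−9.6)²/9.6 + (8−7.2)²/7.2 + (21−22.8)²/22.8
   = 0.0222 + 0.1185 + 0.2881 + 0.0030 + 0.2042 + 0.0889 + 0.1421
Sum = 0.867
df = 5. Since 0.867 < 15.086, we do not reject H₀.

0.867; do not reject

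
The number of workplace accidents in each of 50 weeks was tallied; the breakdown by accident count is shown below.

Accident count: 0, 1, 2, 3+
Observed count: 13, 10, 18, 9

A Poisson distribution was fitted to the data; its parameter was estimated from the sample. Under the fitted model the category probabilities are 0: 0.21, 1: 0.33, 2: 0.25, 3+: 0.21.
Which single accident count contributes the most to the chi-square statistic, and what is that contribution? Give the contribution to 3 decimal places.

Expected counts E_i = n·p_i: 50×0.21 = 10.5, 50×0.33 = 16.5, 50×0.25 = 12.5, 50×0.21 = 10.5.
0: (13 − 10.5)²/10.5 = 6.25/10.5 = 0.5952
1: (10 − 16.5)²/16.5 = 42.25/16.5 = 2.5606
2: (18 − 12.5)²/12.5 = 30.25/12.5 = 2.4200
3+: (9 − 10.5)²/10.5 = 2.25/10.5 = 0.2143
The largest term is for 1: 2.561.

1, 2.561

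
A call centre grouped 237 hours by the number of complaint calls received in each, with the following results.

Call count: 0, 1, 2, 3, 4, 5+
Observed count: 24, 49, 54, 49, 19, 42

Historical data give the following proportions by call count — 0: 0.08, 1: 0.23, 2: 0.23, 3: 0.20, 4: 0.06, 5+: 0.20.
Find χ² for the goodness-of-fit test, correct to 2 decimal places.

Expected counts E_i = n·p_i: 237×0.08 = 18.96, 237×0.23 = 54.51, 237×0.23 = 54.51, 237×0.20 = 47.4, 237×0.06 = 14.22, 237×0.20 = 47.4.
cat         O        E   (O−E)²/E
0          24    18.96      1.340
1          49    54.51      0.557
2          54    54.51      0.005
3          49     47.4      0.054
4          19    14.22      1.607
5+         42     47.4      0.615
Sum = 4.18

4.18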